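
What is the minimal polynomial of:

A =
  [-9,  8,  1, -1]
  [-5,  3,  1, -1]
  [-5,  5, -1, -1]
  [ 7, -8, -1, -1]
x^3 + 6*x^2 + 12*x + 8

The characteristic polynomial is χ_A(x) = (x + 2)^4, so the eigenvalues are known. The minimal polynomial is
  m_A(x) = Π_λ (x − λ)^{k_λ}
where k_λ is the size of the *largest* Jordan block for λ (equivalently, the smallest k with (A − λI)^k v = 0 for every generalised eigenvector v of λ).

  λ = -2: largest Jordan block has size 3, contributing (x + 2)^3

So m_A(x) = (x + 2)^3 = x^3 + 6*x^2 + 12*x + 8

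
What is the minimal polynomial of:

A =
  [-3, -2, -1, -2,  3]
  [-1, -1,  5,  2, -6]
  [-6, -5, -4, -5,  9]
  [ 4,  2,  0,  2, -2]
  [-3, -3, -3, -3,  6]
x^3

The characteristic polynomial is χ_A(x) = x^5, so the eigenvalues are known. The minimal polynomial is
  m_A(x) = Π_λ (x − λ)^{k_λ}
where k_λ is the size of the *largest* Jordan block for λ (equivalently, the smallest k with (A − λI)^k v = 0 for every generalised eigenvector v of λ).

  λ = 0: largest Jordan block has size 3, contributing (x − 0)^3

So m_A(x) = x^3 = x^3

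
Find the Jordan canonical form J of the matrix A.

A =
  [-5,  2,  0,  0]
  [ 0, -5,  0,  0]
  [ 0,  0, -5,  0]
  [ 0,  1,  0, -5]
J_2(-5) ⊕ J_1(-5) ⊕ J_1(-5)

The characteristic polynomial is
  det(x·I − A) = x^4 + 20*x^3 + 150*x^2 + 500*x + 625 = (x + 5)^4

Eigenvalues and multiplicities (the geometric multiplicity of λ is n − rank(A − λI), which equals the number of Jordan blocks for λ):
  λ = -5: algebraic multiplicity = 4, geometric multiplicity = 3

Determining the block sizes for each eigenvalue:
  λ = -5: 3 blocks summing to 4 forces exactly one block of size 2 and the rest size 1 → block sizes [2, 1, 1]

Assembling the blocks gives a Jordan form
J =
  [-5,  1,  0,  0]
  [ 0, -5,  0,  0]
  [ 0,  0, -5,  0]
  [ 0,  0,  0, -5]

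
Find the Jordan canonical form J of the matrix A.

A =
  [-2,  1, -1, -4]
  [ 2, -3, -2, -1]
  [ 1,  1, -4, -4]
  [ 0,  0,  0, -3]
J_3(-3) ⊕ J_1(-3)

The characteristic polynomial is
  det(x·I − A) = x^4 + 12*x^3 + 54*x^2 + 108*x + 81 = (x + 3)^4

Eigenvalues and multiplicities (the geometric multiplicity of λ is n − rank(A − λI), which equals the number of Jordan blocks for λ):
  λ = -3: algebraic multiplicity = 4, geometric multiplicity = 2

Determining the block sizes for each eigenvalue:
  λ = -3: with am = 4 and gm = 2, the partition is not yet determined (e.g. several partitions of 4 into 2 parts exist). Let N = A − (-3)·I. Computing rank(N^1) = 2, rank(N^2) = 1, rank(N^3) = 0; the number of blocks of size ≥ j is rank(N^{j−1}) − rank(N^j), giving [2, 1, 1]. So we have 1 block(s) of size 3, 1 block(s) of size 1 → block sizes [3, 1]

Assembling the blocks gives a Jordan form
J =
  [-3,  1,  0,  0]
  [ 0, -3,  1,  0]
  [ 0,  0, -3,  0]
  [ 0,  0,  0, -3]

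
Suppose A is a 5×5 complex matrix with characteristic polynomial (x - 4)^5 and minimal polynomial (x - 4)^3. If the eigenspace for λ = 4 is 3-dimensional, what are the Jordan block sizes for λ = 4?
Block sizes for λ = 4: [3, 1, 1]

Step 1 — from the characteristic polynomial, algebraic multiplicity of λ = 4 is 5. From dim ker(A − (4)·I) = 3, there are exactly 3 Jordan blocks for λ = 4.
Step 2 — from the minimal polynomial, the factor (x − 4)^3 tells us the largest block for λ = 4 has size 3.
Step 3 — with total size 5, 3 blocks, and largest block 3, the block sizes (in nonincreasing order) are [3, 1, 1].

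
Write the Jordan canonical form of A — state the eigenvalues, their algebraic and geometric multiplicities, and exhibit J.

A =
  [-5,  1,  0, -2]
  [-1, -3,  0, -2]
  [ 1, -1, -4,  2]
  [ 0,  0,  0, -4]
J_2(-4) ⊕ J_1(-4) ⊕ J_1(-4)

The characteristic polynomial is
  det(x·I − A) = x^4 + 16*x^3 + 96*x^2 + 256*x + 256 = (x + 4)^4

Eigenvalues and multiplicities (the geometric multiplicity of λ is n − rank(A − λI), which equals the number of Jordan blocks for λ):
  λ = -4: algebraic multiplicity = 4, geometric multiplicity = 3

Determining the block sizes for each eigenvalue:
  λ = -4: 3 blocks summing to 4 forces exactly one block of size 2 and the rest size 1 → block sizes [2, 1, 1]

Assembling the blocks gives a Jordan form
J =
  [-4,  1,  0,  0]
  [ 0, -4,  0,  0]
  [ 0,  0, -4,  0]
  [ 0,  0,  0, -4]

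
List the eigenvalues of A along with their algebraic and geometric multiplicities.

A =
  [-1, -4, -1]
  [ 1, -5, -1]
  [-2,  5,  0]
λ = -2: alg = 3, geom = 1

Step 1 — factor the characteristic polynomial to read off the algebraic multiplicities:
  χ_A(x) = (x + 2)^3

Step 2 — compute geometric multiplicities via the rank-nullity identity g(λ) = n − rank(A − λI):
  rank(A − (-2)·I) = 2, so dim ker(A − (-2)·I) = n − 2 = 1

Summary:
  λ = -2: algebraic multiplicity = 3, geometric multiplicity = 1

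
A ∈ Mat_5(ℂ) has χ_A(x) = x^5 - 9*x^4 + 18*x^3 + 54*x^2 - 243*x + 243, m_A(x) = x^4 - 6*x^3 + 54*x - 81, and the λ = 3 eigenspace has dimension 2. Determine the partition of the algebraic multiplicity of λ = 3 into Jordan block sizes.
Block sizes for λ = 3: [3, 1]

Step 1 — from the characteristic polynomial, algebraic multiplicity of λ = 3 is 4. From dim ker(A − (3)·I) = 2, there are exactly 2 Jordan blocks for λ = 3.
Step 2 — from the minimal polynomial, the factor (x − 3)^3 tells us the largest block for λ = 3 has size 3.
Step 3 — with total size 4, 2 blocks, and largest block 3, the block sizes (in nonincreasing order) are [3, 1].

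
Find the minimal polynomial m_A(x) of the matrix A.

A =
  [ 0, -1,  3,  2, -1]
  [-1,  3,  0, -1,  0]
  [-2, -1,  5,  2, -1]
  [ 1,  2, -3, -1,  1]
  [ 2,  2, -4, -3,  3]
x^3 - 6*x^2 + 12*x - 8

The characteristic polynomial is χ_A(x) = (x - 2)^5, so the eigenvalues are known. The minimal polynomial is
  m_A(x) = Π_λ (x − λ)^{k_λ}
where k_λ is the size of the *largest* Jordan block for λ (equivalently, the smallest k with (A − λI)^k v = 0 for every generalised eigenvector v of λ).

  λ = 2: largest Jordan block has size 3, contributing (x − 2)^3

So m_A(x) = (x - 2)^3 = x^3 - 6*x^2 + 12*x - 8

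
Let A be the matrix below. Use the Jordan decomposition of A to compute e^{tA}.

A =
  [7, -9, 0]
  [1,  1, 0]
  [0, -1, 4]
e^{tA} =
  [3*t*exp(4*t) + exp(4*t), -9*t*exp(4*t), 0]
  [t*exp(4*t), -3*t*exp(4*t) + exp(4*t), 0]
  [-t^2*exp(4*t)/2, 3*t^2*exp(4*t)/2 - t*exp(4*t), exp(4*t)]

Strategy: write A = P · J · P⁻¹ where J is a Jordan canonical form, so e^{tA} = P · e^{tJ} · P⁻¹, and e^{tJ} can be computed block-by-block.

A has Jordan form
J =
  [4, 1, 0]
  [0, 4, 1]
  [0, 0, 4]
(up to reordering of blocks).

Per-block formulas:
  For a 3×3 Jordan block J_3(4): exp(t · J_3(4)) = e^(4t)·(I + t·N + (t^2/2)·N^2), where N is the 3×3 nilpotent shift.

After assembling e^{tJ} and conjugating by P, we get:

e^{tA} =
  [3*t*exp(4*t) + exp(4*t), -9*t*exp(4*t), 0]
  [t*exp(4*t), -3*t*exp(4*t) + exp(4*t), 0]
  [-t^2*exp(4*t)/2, 3*t^2*exp(4*t)/2 - t*exp(4*t), exp(4*t)]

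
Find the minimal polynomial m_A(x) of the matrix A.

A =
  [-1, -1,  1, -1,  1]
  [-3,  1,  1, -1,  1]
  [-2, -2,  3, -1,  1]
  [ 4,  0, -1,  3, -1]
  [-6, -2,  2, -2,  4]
x^2 - 4*x + 4

The characteristic polynomial is χ_A(x) = (x - 2)^5, so the eigenvalues are known. The minimal polynomial is
  m_A(x) = Π_λ (x − λ)^{k_λ}
where k_λ is the size of the *largest* Jordan block for λ (equivalently, the smallest k with (A − λI)^k v = 0 for every generalised eigenvector v of λ).

  λ = 2: largest Jordan block has size 2, contributing (x − 2)^2

So m_A(x) = (x - 2)^2 = x^2 - 4*x + 4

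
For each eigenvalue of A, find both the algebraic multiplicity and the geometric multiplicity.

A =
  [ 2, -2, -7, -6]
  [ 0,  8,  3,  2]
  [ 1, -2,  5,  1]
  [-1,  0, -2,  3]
λ = 4: alg = 3, geom = 1; λ = 6: alg = 1, geom = 1

Step 1 — factor the characteristic polynomial to read off the algebraic multiplicities:
  χ_A(x) = (x - 6)*(x - 4)^3

Step 2 — compute geometric multiplicities via the rank-nullity identity g(λ) = n − rank(A − λI):
  rank(A − (4)·I) = 3, so dim ker(A − (4)·I) = n − 3 = 1
  rank(A − (6)·I) = 3, so dim ker(A − (6)·I) = n − 3 = 1

Summary:
  λ = 4: algebraic multiplicity = 3, geometric multiplicity = 1
  λ = 6: algebraic multiplicity = 1, geometric multiplicity = 1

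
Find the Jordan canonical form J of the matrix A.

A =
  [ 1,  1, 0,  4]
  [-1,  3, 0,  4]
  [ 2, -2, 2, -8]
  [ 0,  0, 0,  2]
J_2(2) ⊕ J_1(2) ⊕ J_1(2)

The characteristic polynomial is
  det(x·I − A) = x^4 - 8*x^3 + 24*x^2 - 32*x + 16 = (x - 2)^4

Eigenvalues and multiplicities (the geometric multiplicity of λ is n − rank(A − λI), which equals the number of Jordan blocks for λ):
  λ = 2: algebraic multiplicity = 4, geometric multiplicity = 3

Determining the block sizes for each eigenvalue:
  λ = 2: 3 blocks summing to 4 forces exactly one block of size 2 and the rest size 1 → block sizes [2, 1, 1]

Assembling the blocks gives a Jordan form
J =
  [2, 1, 0, 0]
  [0, 2, 0, 0]
  [0, 0, 2, 0]
  [0, 0, 0, 2]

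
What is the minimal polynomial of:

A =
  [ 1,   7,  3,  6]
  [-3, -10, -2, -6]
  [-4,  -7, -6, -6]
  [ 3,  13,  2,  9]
x^4 + 6*x^3 - 54*x - 81

The characteristic polynomial is χ_A(x) = (x - 3)*(x + 3)^3, so the eigenvalues are known. The minimal polynomial is
  m_A(x) = Π_λ (x − λ)^{k_λ}
where k_λ is the size of the *largest* Jordan block for λ (equivalently, the smallest k with (A − λI)^k v = 0 for every generalised eigenvector v of λ).

  λ = -3: largest Jordan block has size 3, contributing (x + 3)^3
  λ = 3: largest Jordan block has size 1, contributing (x − 3)

So m_A(x) = (x - 3)*(x + 3)^3 = x^4 + 6*x^3 - 54*x - 81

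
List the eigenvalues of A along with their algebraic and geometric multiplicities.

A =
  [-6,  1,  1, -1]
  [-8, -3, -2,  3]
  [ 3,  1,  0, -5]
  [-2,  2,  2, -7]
λ = -5: alg = 3, geom = 1; λ = -1: alg = 1, geom = 1

Step 1 — factor the characteristic polynomial to read off the algebraic multiplicities:
  χ_A(x) = (x + 1)*(x + 5)^3

Step 2 — compute geometric multiplicities via the rank-nullity identity g(λ) = n − rank(A − λI):
  rank(A − (-5)·I) = 3, so dim ker(A − (-5)·I) = n − 3 = 1
  rank(A − (-1)·I) = 3, so dim ker(A − (-1)·I) = n − 3 = 1

Summary:
  λ = -5: algebraic multiplicity = 3, geometric multiplicity = 1
  λ = -1: algebraic multiplicity = 1, geometric multiplicity = 1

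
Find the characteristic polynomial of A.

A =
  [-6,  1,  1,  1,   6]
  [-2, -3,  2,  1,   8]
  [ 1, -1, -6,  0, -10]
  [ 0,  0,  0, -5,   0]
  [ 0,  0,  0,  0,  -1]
x^5 + 21*x^4 + 170*x^3 + 650*x^2 + 1125*x + 625

Expanding det(x·I − A) (e.g. by cofactor expansion or by noting that A is similar to its Jordan form J, which has the same characteristic polynomial as A) gives
  χ_A(x) = x^5 + 21*x^4 + 170*x^3 + 650*x^2 + 1125*x + 625
which factors as (x + 1)*(x + 5)^4. The eigenvalues (with algebraic multiplicities) are λ = -5 with multiplicity 4, λ = -1 with multiplicity 1.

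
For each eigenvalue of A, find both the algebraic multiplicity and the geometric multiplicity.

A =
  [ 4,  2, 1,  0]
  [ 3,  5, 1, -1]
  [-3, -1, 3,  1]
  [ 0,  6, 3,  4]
λ = 4: alg = 4, geom = 2

Step 1 — factor the characteristic polynomial to read off the algebraic multiplicities:
  χ_A(x) = (x - 4)^4

Step 2 — compute geometric multiplicities via the rank-nullity identity g(λ) = n − rank(A − λI):
  rank(A − (4)·I) = 2, so dim ker(A − (4)·I) = n − 2 = 2

Summary:
  λ = 4: algebraic multiplicity = 4, geometric multiplicity = 2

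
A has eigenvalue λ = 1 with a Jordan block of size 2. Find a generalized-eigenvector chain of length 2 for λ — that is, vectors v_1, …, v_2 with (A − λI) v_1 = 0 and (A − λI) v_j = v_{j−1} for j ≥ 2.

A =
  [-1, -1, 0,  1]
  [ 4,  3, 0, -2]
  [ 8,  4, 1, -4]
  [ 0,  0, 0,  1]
A Jordan chain for λ = 1 of length 2:
v_1 = (-2, 4, 8, 0)ᵀ
v_2 = (1, 0, 0, 0)ᵀ

Let N = A − (1)·I. We want v_2 with N^2 v_2 = 0 but N^1 v_2 ≠ 0; then v_{j-1} := N · v_j for j = 2, …, 2.

Pick v_2 = (1, 0, 0, 0)ᵀ.
Then v_1 = N · v_2 = (-2, 4, 8, 0)ᵀ.

Sanity check: (A − (1)·I) v_1 = (0, 0, 0, 0)ᵀ = 0. ✓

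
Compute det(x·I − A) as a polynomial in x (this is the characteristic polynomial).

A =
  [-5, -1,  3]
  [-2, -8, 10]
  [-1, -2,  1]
x^3 + 12*x^2 + 48*x + 64

Expanding det(x·I − A) (e.g. by cofactor expansion or by noting that A is similar to its Jordan form J, which has the same characteristic polynomial as A) gives
  χ_A(x) = x^3 + 12*x^2 + 48*x + 64
which factors as (x + 4)^3. The eigenvalues (with algebraic multiplicities) are λ = -4 with multiplicity 3.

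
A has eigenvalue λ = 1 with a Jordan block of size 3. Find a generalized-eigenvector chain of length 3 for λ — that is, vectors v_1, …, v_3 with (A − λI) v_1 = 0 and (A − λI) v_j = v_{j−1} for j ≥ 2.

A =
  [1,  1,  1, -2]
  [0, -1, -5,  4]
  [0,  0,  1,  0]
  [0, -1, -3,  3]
A Jordan chain for λ = 1 of length 3:
v_1 = (1, -2, 0, -1)ᵀ
v_2 = (1, -5, 0, -3)ᵀ
v_3 = (0, 0, 1, 0)ᵀ

Let N = A − (1)·I. We want v_3 with N^3 v_3 = 0 but N^2 v_3 ≠ 0; then v_{j-1} := N · v_j for j = 3, …, 2.

Pick v_3 = (0, 0, 1, 0)ᵀ.
Then v_2 = N · v_3 = (1, -5, 0, -3)ᵀ.
Then v_1 = N · v_2 = (1, -2, 0, -1)ᵀ.

Sanity check: (A − (1)·I) v_1 = (0, 0, 0, 0)ᵀ = 0. ✓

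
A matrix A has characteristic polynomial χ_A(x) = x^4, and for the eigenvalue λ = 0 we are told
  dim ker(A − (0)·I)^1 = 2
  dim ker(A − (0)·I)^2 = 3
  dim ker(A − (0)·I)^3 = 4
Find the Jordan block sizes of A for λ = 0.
Block sizes for λ = 0: [3, 1]

From the dimensions of kernels of powers, the number of Jordan blocks of size at least j is d_j − d_{j−1} where d_j = dim ker(N^j) (with d_0 = 0). Computing the differences gives [2, 1, 1].
The number of blocks of size exactly k is (#blocks of size ≥ k) − (#blocks of size ≥ k + 1), so the partition is: 1 block(s) of size 1, 1 block(s) of size 3.
In nonincreasing order the block sizes are [3, 1].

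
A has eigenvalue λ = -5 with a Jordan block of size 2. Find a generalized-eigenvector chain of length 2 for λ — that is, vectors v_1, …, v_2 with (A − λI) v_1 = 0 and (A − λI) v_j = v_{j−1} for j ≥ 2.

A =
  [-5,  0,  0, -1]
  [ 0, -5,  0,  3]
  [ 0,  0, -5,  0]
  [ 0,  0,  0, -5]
A Jordan chain for λ = -5 of length 2:
v_1 = (-1, 3, 0, 0)ᵀ
v_2 = (0, 0, 0, 1)ᵀ

Let N = A − (-5)·I. We want v_2 with N^2 v_2 = 0 but N^1 v_2 ≠ 0; then v_{j-1} := N · v_j for j = 2, …, 2.

Pick v_2 = (0, 0, 0, 1)ᵀ.
Then v_1 = N · v_2 = (-1, 3, 0, 0)ᵀ.

Sanity check: (A − (-5)·I) v_1 = (0, 0, 0, 0)ᵀ = 0. ✓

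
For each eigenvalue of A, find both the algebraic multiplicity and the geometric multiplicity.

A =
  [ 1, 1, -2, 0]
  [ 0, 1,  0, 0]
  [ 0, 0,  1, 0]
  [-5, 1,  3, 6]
λ = 1: alg = 3, geom = 2; λ = 6: alg = 1, geom = 1

Step 1 — factor the characteristic polynomial to read off the algebraic multiplicities:
  χ_A(x) = (x - 6)*(x - 1)^3

Step 2 — compute geometric multiplicities via the rank-nullity identity g(λ) = n − rank(A − λI):
  rank(A − (1)·I) = 2, so dim ker(A − (1)·I) = n − 2 = 2
  rank(A − (6)·I) = 3, so dim ker(A − (6)·I) = n − 3 = 1

Summary:
  λ = 1: algebraic multiplicity = 3, geometric multiplicity = 2
  λ = 6: algebraic multiplicity = 1, geometric multiplicity = 1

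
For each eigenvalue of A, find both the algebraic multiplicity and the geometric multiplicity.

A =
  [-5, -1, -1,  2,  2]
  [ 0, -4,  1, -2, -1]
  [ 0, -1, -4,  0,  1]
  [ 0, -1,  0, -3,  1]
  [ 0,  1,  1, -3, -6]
λ = -5: alg = 2, geom = 1; λ = -4: alg = 3, geom = 1

Step 1 — factor the characteristic polynomial to read off the algebraic multiplicities:
  χ_A(x) = (x + 4)^3*(x + 5)^2

Step 2 — compute geometric multiplicities via the rank-nullity identity g(λ) = n − rank(A − λI):
  rank(A − (-5)·I) = 4, so dim ker(A − (-5)·I) = n − 4 = 1
  rank(A − (-4)·I) = 4, so dim ker(A − (-4)·I) = n − 4 = 1

Summary:
  λ = -5: algebraic multiplicity = 2, geometric multiplicity = 1
  λ = -4: algebraic multiplicity = 3, geometric multiplicity = 1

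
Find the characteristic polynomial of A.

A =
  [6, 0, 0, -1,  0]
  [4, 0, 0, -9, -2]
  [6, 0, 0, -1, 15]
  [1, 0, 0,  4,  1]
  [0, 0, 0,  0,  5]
x^5 - 15*x^4 + 75*x^3 - 125*x^2

Expanding det(x·I − A) (e.g. by cofactor expansion or by noting that A is similar to its Jordan form J, which has the same characteristic polynomial as A) gives
  χ_A(x) = x^5 - 15*x^4 + 75*x^3 - 125*x^2
which factors as x^2*(x - 5)^3. The eigenvalues (with algebraic multiplicities) are λ = 0 with multiplicity 2, λ = 5 with multiplicity 3.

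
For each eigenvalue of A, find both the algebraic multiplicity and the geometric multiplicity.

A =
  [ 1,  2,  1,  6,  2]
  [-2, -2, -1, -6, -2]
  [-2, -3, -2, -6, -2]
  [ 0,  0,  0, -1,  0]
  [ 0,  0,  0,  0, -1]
λ = -1: alg = 5, geom = 3

Step 1 — factor the characteristic polynomial to read off the algebraic multiplicities:
  χ_A(x) = (x + 1)^5

Step 2 — compute geometric multiplicities via the rank-nullity identity g(λ) = n − rank(A − λI):
  rank(A − (-1)·I) = 2, so dim ker(A − (-1)·I) = n − 2 = 3

Summary:
  λ = -1: algebraic multiplicity = 5, geometric multiplicity = 3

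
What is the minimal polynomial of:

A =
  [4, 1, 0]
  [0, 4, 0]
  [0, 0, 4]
x^2 - 8*x + 16

The characteristic polynomial is χ_A(x) = (x - 4)^3, so the eigenvalues are known. The minimal polynomial is
  m_A(x) = Π_λ (x − λ)^{k_λ}
where k_λ is the size of the *largest* Jordan block for λ (equivalently, the smallest k with (A − λI)^k v = 0 for every generalised eigenvector v of λ).

  λ = 4: largest Jordan block has size 2, contributing (x − 4)^2

So m_A(x) = (x - 4)^2 = x^2 - 8*x + 16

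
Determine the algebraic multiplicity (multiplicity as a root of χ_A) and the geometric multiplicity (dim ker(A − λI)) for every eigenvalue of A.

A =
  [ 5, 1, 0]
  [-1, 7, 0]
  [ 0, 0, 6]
λ = 6: alg = 3, geom = 2

Step 1 — factor the characteristic polynomial to read off the algebraic multiplicities:
  χ_A(x) = (x - 6)^3

Step 2 — compute geometric multiplicities via the rank-nullity identity g(λ) = n − rank(A − λI):
  rank(A − (6)·I) = 1, so dim ker(A − (6)·I) = n − 1 = 2

Summary:
  λ = 6: algebraic multiplicity = 3, geometric multiplicity = 2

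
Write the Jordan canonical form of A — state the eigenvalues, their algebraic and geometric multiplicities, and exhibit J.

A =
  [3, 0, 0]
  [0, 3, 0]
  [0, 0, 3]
J_1(3) ⊕ J_1(3) ⊕ J_1(3)

The characteristic polynomial is
  det(x·I − A) = x^3 - 9*x^2 + 27*x - 27 = (x - 3)^3

Eigenvalues and multiplicities (the geometric multiplicity of λ is n − rank(A − λI), which equals the number of Jordan blocks for λ):
  λ = 3: algebraic multiplicity = 3, geometric multiplicity = 3

Determining the block sizes for each eigenvalue:
  λ = 3: gm = am = 3, so every block has size 1 → block sizes [1, 1, 1]

Assembling the blocks gives a Jordan form
J =
  [3, 0, 0]
  [0, 3, 0]
  [0, 0, 3]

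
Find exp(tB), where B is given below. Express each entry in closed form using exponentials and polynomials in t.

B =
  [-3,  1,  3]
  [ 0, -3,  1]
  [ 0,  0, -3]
e^{tB} =
  [exp(-3*t), t*exp(-3*t), t^2*exp(-3*t)/2 + 3*t*exp(-3*t)]
  [0, exp(-3*t), t*exp(-3*t)]
  [0, 0, exp(-3*t)]

Strategy: write B = P · J · P⁻¹ where J is a Jordan canonical form, so e^{tB} = P · e^{tJ} · P⁻¹, and e^{tJ} can be computed block-by-block.

B has Jordan form
J =
  [-3,  1,  0]
  [ 0, -3,  1]
  [ 0,  0, -3]
(up to reordering of blocks).

Per-block formulas:
  For a 3×3 Jordan block J_3(-3): exp(t · J_3(-3)) = e^(-3t)·(I + t·N + (t^2/2)·N^2), where N is the 3×3 nilpotent shift.

After assembling e^{tJ} and conjugating by P, we get:

e^{tB} =
  [exp(-3*t), t*exp(-3*t), t^2*exp(-3*t)/2 + 3*t*exp(-3*t)]
  [0, exp(-3*t), t*exp(-3*t)]
  [0, 0, exp(-3*t)]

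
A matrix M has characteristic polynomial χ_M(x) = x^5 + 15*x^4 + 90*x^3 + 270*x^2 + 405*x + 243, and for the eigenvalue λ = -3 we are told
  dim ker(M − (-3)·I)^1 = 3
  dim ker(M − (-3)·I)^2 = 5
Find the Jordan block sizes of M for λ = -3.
Block sizes for λ = -3: [2, 2, 1]

From the dimensions of kernels of powers, the number of Jordan blocks of size at least j is d_j − d_{j−1} where d_j = dim ker(N^j) (with d_0 = 0). Computing the differences gives [3, 2].
The number of blocks of size exactly k is (#blocks of size ≥ k) − (#blocks of size ≥ k + 1), so the partition is: 1 block(s) of size 1, 2 block(s) of size 2.
In nonincreasing order the block sizes are [2, 2, 1].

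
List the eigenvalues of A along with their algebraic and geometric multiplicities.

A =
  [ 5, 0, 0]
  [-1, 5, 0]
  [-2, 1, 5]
λ = 5: alg = 3, geom = 1

Step 1 — factor the characteristic polynomial to read off the algebraic multiplicities:
  χ_A(x) = (x - 5)^3

Step 2 — compute geometric multiplicities via the rank-nullity identity g(λ) = n − rank(A − λI):
  rank(A − (5)·I) = 2, so dim ker(A − (5)·I) = n − 2 = 1

Summary:
  λ = 5: algebraic multiplicity = 3, geometric multiplicity = 1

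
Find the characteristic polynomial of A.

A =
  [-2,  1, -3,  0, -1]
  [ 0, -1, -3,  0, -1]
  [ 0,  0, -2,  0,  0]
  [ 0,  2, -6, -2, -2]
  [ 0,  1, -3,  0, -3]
x^5 + 10*x^4 + 40*x^3 + 80*x^2 + 80*x + 32

Expanding det(x·I − A) (e.g. by cofactor expansion or by noting that A is similar to its Jordan form J, which has the same characteristic polynomial as A) gives
  χ_A(x) = x^5 + 10*x^4 + 40*x^3 + 80*x^2 + 80*x + 32
which factors as (x + 2)^5. The eigenvalues (with algebraic multiplicities) are λ = -2 with multiplicity 5.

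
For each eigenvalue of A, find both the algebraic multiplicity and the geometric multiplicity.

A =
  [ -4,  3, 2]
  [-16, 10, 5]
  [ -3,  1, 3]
λ = 3: alg = 3, geom = 1

Step 1 — factor the characteristic polynomial to read off the algebraic multiplicities:
  χ_A(x) = (x - 3)^3

Step 2 — compute geometric multiplicities via the rank-nullity identity g(λ) = n − rank(A − λI):
  rank(A − (3)·I) = 2, so dim ker(A − (3)·I) = n − 2 = 1

Summary:
  λ = 3: algebraic multiplicity = 3, geometric multiplicity = 1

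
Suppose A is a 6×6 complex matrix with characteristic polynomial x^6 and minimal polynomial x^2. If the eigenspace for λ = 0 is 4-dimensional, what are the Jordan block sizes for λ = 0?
Block sizes for λ = 0: [2, 2, 1, 1]

Step 1 — from the characteristic polynomial, algebraic multiplicity of λ = 0 is 6. From dim ker(A − (0)·I) = 4, there are exactly 4 Jordan blocks for λ = 0.
Step 2 — from the minimal polynomial, the factor (x − 0)^2 tells us the largest block for λ = 0 has size 2.
Step 3 — with total size 6, 4 blocks, and largest block 2, the block sizes (in nonincreasing order) are [2, 2, 1, 1].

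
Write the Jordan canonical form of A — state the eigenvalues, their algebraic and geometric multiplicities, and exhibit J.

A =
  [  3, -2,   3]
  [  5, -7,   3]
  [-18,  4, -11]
J_3(-5)

The characteristic polynomial is
  det(x·I − A) = x^3 + 15*x^2 + 75*x + 125 = (x + 5)^3

Eigenvalues and multiplicities (the geometric multiplicity of λ is n − rank(A − λI), which equals the number of Jordan blocks for λ):
  λ = -5: algebraic multiplicity = 3, geometric multiplicity = 1

Determining the block sizes for each eigenvalue:
  λ = -5: one block (gm = 1), so the single block has size am = 3 → block sizes [3]

Assembling the blocks gives a Jordan form
J =
  [-5,  1,  0]
  [ 0, -5,  1]
  [ 0,  0, -5]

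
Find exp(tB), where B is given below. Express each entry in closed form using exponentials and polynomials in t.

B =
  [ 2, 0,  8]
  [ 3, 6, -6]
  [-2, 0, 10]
e^{tB} =
  [-4*t*exp(6*t) + exp(6*t), 0, 8*t*exp(6*t)]
  [3*t*exp(6*t), exp(6*t), -6*t*exp(6*t)]
  [-2*t*exp(6*t), 0, 4*t*exp(6*t) + exp(6*t)]

Strategy: write B = P · J · P⁻¹ where J is a Jordan canonical form, so e^{tB} = P · e^{tJ} · P⁻¹, and e^{tJ} can be computed block-by-block.

B has Jordan form
J =
  [6, 1, 0]
  [0, 6, 0]
  [0, 0, 6]
(up to reordering of blocks).

Per-block formulas:
  For a 2×2 Jordan block J_2(6): exp(t · J_2(6)) = e^(6t)·(I + t·N), where N is the 2×2 nilpotent shift.
  For a 1×1 block at λ = 6: exp(t · [6]) = [e^(6t)].

After assembling e^{tJ} and conjugating by P, we get:

e^{tB} =
  [-4*t*exp(6*t) + exp(6*t), 0, 8*t*exp(6*t)]
  [3*t*exp(6*t), exp(6*t), -6*t*exp(6*t)]
  [-2*t*exp(6*t), 0, 4*t*exp(6*t) + exp(6*t)]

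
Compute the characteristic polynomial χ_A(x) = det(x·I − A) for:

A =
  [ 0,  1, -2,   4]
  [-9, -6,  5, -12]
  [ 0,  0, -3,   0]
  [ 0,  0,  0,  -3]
x^4 + 12*x^3 + 54*x^2 + 108*x + 81

Expanding det(x·I − A) (e.g. by cofactor expansion or by noting that A is similar to its Jordan form J, which has the same characteristic polynomial as A) gives
  χ_A(x) = x^4 + 12*x^3 + 54*x^2 + 108*x + 81
which factors as (x + 3)^4. The eigenvalues (with algebraic multiplicities) are λ = -3 with multiplicity 4.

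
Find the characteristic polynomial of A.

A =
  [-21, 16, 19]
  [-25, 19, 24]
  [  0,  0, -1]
x^3 + 3*x^2 + 3*x + 1

Expanding det(x·I − A) (e.g. by cofactor expansion or by noting that A is similar to its Jordan form J, which has the same characteristic polynomial as A) gives
  χ_A(x) = x^3 + 3*x^2 + 3*x + 1
which factors as (x + 1)^3. The eigenvalues (with algebraic multiplicities) are λ = -1 with multiplicity 3.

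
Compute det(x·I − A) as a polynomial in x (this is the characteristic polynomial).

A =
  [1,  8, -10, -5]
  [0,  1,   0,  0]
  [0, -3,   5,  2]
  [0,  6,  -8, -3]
x^4 - 4*x^3 + 6*x^2 - 4*x + 1

Expanding det(x·I − A) (e.g. by cofactor expansion or by noting that A is similar to its Jordan form J, which has the same characteristic polynomial as A) gives
  χ_A(x) = x^4 - 4*x^3 + 6*x^2 - 4*x + 1
which factors as (x - 1)^4. The eigenvalues (with algebraic multiplicities) are λ = 1 with multiplicity 4.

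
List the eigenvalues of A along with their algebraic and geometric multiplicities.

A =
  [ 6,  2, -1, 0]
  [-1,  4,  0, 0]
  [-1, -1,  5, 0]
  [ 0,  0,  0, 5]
λ = 5: alg = 4, geom = 2

Step 1 — factor the characteristic polynomial to read off the algebraic multiplicities:
  χ_A(x) = (x - 5)^4

Step 2 — compute geometric multiplicities via the rank-nullity identity g(λ) = n − rank(A − λI):
  rank(A − (5)·I) = 2, so dim ker(A − (5)·I) = n − 2 = 2

Summary:
  λ = 5: algebraic multiplicity = 4, geometric multiplicity = 2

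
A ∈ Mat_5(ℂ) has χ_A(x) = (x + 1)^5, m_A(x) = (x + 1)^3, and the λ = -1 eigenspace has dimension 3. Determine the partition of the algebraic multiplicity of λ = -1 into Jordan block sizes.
Block sizes for λ = -1: [3, 1, 1]

Step 1 — from the characteristic polynomial, algebraic multiplicity of λ = -1 is 5. From dim ker(A − (-1)·I) = 3, there are exactly 3 Jordan blocks for λ = -1.
Step 2 — from the minimal polynomial, the factor (x + 1)^3 tells us the largest block for λ = -1 has size 3.
Step 3 — with total size 5, 3 blocks, and largest block 3, the block sizes (in nonincreasing order) are [3, 1, 1].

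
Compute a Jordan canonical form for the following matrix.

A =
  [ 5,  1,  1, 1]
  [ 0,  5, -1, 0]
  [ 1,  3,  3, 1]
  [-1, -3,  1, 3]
J_3(4) ⊕ J_1(4)

The characteristic polynomial is
  det(x·I − A) = x^4 - 16*x^3 + 96*x^2 - 256*x + 256 = (x - 4)^4

Eigenvalues and multiplicities (the geometric multiplicity of λ is n − rank(A − λI), which equals the number of Jordan blocks for λ):
  λ = 4: algebraic multiplicity = 4, geometric multiplicity = 2

Determining the block sizes for each eigenvalue:
  λ = 4: with am = 4 and gm = 2, the partition is not yet determined (e.g. several partitions of 4 into 2 parts exist). Let N = A − (4)·I. Computing rank(N^1) = 2, rank(N^2) = 1, rank(N^3) = 0; the number of blocks of size ≥ j is rank(N^{j−1}) − rank(N^j), giving [2, 1, 1]. So we have 1 block(s) of size 3, 1 block(s) of size 1 → block sizes [3, 1]

Assembling the blocks gives a Jordan form
J =
  [4, 1, 0, 0]
  [0, 4, 1, 0]
  [0, 0, 4, 0]
  [0, 0, 0, 4]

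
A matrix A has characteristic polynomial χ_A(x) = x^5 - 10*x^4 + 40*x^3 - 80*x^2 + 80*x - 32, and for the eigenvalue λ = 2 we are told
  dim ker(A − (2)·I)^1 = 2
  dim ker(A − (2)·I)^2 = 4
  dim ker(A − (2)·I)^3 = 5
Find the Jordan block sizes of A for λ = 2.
Block sizes for λ = 2: [3, 2]

From the dimensions of kernels of powers, the number of Jordan blocks of size at least j is d_j − d_{j−1} where d_j = dim ker(N^j) (with d_0 = 0). Computing the differences gives [2, 2, 1].
The number of blocks of size exactly k is (#blocks of size ≥ k) − (#blocks of size ≥ k + 1), so the partition is: 1 block(s) of size 2, 1 block(s) of size 3.
In nonincreasing order the block sizes are [3, 2].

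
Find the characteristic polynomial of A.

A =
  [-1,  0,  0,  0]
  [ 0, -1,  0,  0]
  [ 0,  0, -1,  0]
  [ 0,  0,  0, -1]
x^4 + 4*x^3 + 6*x^2 + 4*x + 1

Expanding det(x·I − A) (e.g. by cofactor expansion or by noting that A is similar to its Jordan form J, which has the same characteristic polynomial as A) gives
  χ_A(x) = x^4 + 4*x^3 + 6*x^2 + 4*x + 1
which factors as (x + 1)^4. The eigenvalues (with algebraic multiplicities) are λ = -1 with multiplicity 4.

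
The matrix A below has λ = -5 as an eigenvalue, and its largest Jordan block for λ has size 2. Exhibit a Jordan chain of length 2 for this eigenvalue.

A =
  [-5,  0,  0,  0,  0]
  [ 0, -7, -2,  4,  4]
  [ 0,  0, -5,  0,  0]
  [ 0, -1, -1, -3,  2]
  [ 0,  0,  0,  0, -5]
A Jordan chain for λ = -5 of length 2:
v_1 = (0, -2, 0, -1, 0)ᵀ
v_2 = (0, 1, 0, 0, 0)ᵀ

Let N = A − (-5)·I. We want v_2 with N^2 v_2 = 0 but N^1 v_2 ≠ 0; then v_{j-1} := N · v_j for j = 2, …, 2.

Pick v_2 = (0, 1, 0, 0, 0)ᵀ.
Then v_1 = N · v_2 = (0, -2, 0, -1, 0)ᵀ.

Sanity check: (A − (-5)·I) v_1 = (0, 0, 0, 0, 0)ᵀ = 0. ✓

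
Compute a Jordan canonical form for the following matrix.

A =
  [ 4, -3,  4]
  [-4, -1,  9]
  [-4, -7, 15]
J_3(6)

The characteristic polynomial is
  det(x·I − A) = x^3 - 18*x^2 + 108*x - 216 = (x - 6)^3

Eigenvalues and multiplicities (the geometric multiplicity of λ is n − rank(A − λI), which equals the number of Jordan blocks for λ):
  λ = 6: algebraic multiplicity = 3, geometric multiplicity = 1

Determining the block sizes for each eigenvalue:
  λ = 6: one block (gm = 1), so the single block has size am = 3 → block sizes [3]

Assembling the blocks gives a Jordan form
J =
  [6, 1, 0]
  [0, 6, 1]
  [0, 0, 6]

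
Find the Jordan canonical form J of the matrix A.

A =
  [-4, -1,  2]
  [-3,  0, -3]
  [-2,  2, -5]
J_3(-3)

The characteristic polynomial is
  det(x·I − A) = x^3 + 9*x^2 + 27*x + 27 = (x + 3)^3

Eigenvalues and multiplicities (the geometric multiplicity of λ is n − rank(A − λI), which equals the number of Jordan blocks for λ):
  λ = -3: algebraic multiplicity = 3, geometric multiplicity = 1

Determining the block sizes for each eigenvalue:
  λ = -3: one block (gm = 1), so the single block has size am = 3 → block sizes [3]

Assembling the blocks gives a Jordan form
J =
  [-3,  1,  0]
  [ 0, -3,  1]
  [ 0,  0, -3]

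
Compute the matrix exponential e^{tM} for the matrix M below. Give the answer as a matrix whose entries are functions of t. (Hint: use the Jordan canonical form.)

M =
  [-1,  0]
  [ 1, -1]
e^{tM} =
  [exp(-t), 0]
  [t*exp(-t), exp(-t)]

Strategy: write M = P · J · P⁻¹ where J is a Jordan canonical form, so e^{tM} = P · e^{tJ} · P⁻¹, and e^{tJ} can be computed block-by-block.

M has Jordan form
J =
  [-1,  1]
  [ 0, -1]
(up to reordering of blocks).

Per-block formulas:
  For a 2×2 Jordan block J_2(-1): exp(t · J_2(-1)) = e^(-1t)·(I + t·N), where N is the 2×2 nilpotent shift.

After assembling e^{tJ} and conjugating by P, we get:

e^{tM} =
  [exp(-t), 0]
  [t*exp(-t), exp(-t)]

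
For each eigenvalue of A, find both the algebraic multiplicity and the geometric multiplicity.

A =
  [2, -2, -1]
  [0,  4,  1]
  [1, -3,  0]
λ = 2: alg = 3, geom = 1

Step 1 — factor the characteristic polynomial to read off the algebraic multiplicities:
  χ_A(x) = (x - 2)^3

Step 2 — compute geometric multiplicities via the rank-nullity identity g(λ) = n − rank(A − λI):
  rank(A − (2)·I) = 2, so dim ker(A − (2)·I) = n − 2 = 1

Summary:
  λ = 2: algebraic multiplicity = 3, geometric multiplicity = 1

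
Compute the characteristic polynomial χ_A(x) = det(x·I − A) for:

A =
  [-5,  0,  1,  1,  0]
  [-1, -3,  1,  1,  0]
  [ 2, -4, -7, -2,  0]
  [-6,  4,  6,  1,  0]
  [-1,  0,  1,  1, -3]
x^5 + 17*x^4 + 114*x^3 + 378*x^2 + 621*x + 405

Expanding det(x·I − A) (e.g. by cofactor expansion or by noting that A is similar to its Jordan form J, which has the same characteristic polynomial as A) gives
  χ_A(x) = x^5 + 17*x^4 + 114*x^3 + 378*x^2 + 621*x + 405
which factors as (x + 3)^4*(x + 5). The eigenvalues (with algebraic multiplicities) are λ = -5 with multiplicity 1, λ = -3 with multiplicity 4.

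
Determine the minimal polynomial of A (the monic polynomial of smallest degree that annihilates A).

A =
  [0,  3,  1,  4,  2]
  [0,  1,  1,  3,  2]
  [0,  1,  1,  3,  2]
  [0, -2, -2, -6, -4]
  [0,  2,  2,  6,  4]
x^2

The characteristic polynomial is χ_A(x) = x^5, so the eigenvalues are known. The minimal polynomial is
  m_A(x) = Π_λ (x − λ)^{k_λ}
where k_λ is the size of the *largest* Jordan block for λ (equivalently, the smallest k with (A − λI)^k v = 0 for every generalised eigenvector v of λ).

  λ = 0: largest Jordan block has size 2, contributing (x − 0)^2

So m_A(x) = x^2 = x^2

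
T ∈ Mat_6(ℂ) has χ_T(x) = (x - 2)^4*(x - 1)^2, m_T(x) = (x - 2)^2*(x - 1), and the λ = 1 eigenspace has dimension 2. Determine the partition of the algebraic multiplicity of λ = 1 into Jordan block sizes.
Block sizes for λ = 1: [1, 1]

Step 1 — from the characteristic polynomial, algebraic multiplicity of λ = 1 is 2. From dim ker(T − (1)·I) = 2, there are exactly 2 Jordan blocks for λ = 1.
Step 2 — from the minimal polynomial, the factor (x − 1) tells us the largest block for λ = 1 has size 1.
Step 3 — with total size 2, 2 blocks, and largest block 1, the block sizes (in nonincreasing order) are [1, 1].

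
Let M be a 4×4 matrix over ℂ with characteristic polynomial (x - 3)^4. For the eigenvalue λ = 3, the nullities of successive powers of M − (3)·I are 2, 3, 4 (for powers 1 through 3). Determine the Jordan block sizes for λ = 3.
Block sizes for λ = 3: [3, 1]

From the dimensions of kernels of powers, the number of Jordan blocks of size at least j is d_j − d_{j−1} where d_j = dim ker(N^j) (with d_0 = 0). Computing the differences gives [2, 1, 1].
The number of blocks of size exactly k is (#blocks of size ≥ k) − (#blocks of size ≥ k + 1), so the partition is: 1 block(s) of size 1, 1 block(s) of size 3.
In nonincreasing order the block sizes are [3, 1].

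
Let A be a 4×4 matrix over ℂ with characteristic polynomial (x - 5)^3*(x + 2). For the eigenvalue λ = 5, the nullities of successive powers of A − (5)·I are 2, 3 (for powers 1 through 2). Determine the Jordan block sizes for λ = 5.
Block sizes for λ = 5: [2, 1]

From the dimensions of kernels of powers, the number of Jordan blocks of size at least j is d_j − d_{j−1} where d_j = dim ker(N^j) (with d_0 = 0). Computing the differences gives [2, 1].
The number of blocks of size exactly k is (#blocks of size ≥ k) − (#blocks of size ≥ k + 1), so the partition is: 1 block(s) of size 1, 1 block(s) of size 2.
In nonincreasing order the block sizes are [2, 1].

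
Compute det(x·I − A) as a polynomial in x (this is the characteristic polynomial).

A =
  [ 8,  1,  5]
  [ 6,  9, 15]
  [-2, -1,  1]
x^3 - 18*x^2 + 108*x - 216

Expanding det(x·I − A) (e.g. by cofactor expansion or by noting that A is similar to its Jordan form J, which has the same characteristic polynomial as A) gives
  χ_A(x) = x^3 - 18*x^2 + 108*x - 216
which factors as (x - 6)^3. The eigenvalues (with algebraic multiplicities) are λ = 6 with multiplicity 3.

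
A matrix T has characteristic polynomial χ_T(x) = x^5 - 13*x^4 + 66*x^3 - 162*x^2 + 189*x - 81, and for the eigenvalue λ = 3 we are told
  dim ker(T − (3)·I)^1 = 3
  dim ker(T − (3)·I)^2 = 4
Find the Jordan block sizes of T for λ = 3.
Block sizes for λ = 3: [2, 1, 1]

From the dimensions of kernels of powers, the number of Jordan blocks of size at least j is d_j − d_{j−1} where d_j = dim ker(N^j) (with d_0 = 0). Computing the differences gives [3, 1].
The number of blocks of size exactly k is (#blocks of size ≥ k) − (#blocks of size ≥ k + 1), so the partition is: 2 block(s) of size 1, 1 block(s) of size 2.
In nonincreasing order the block sizes are [2, 1, 1].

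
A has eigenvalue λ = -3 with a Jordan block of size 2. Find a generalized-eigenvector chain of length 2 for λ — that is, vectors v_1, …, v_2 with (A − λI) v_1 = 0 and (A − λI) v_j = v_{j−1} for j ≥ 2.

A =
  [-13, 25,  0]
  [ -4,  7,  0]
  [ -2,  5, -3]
A Jordan chain for λ = -3 of length 2:
v_1 = (-10, -4, -2)ᵀ
v_2 = (1, 0, 0)ᵀ

Let N = A − (-3)·I. We want v_2 with N^2 v_2 = 0 but N^1 v_2 ≠ 0; then v_{j-1} := N · v_j for j = 2, …, 2.

Pick v_2 = (1, 0, 0)ᵀ.
Then v_1 = N · v_2 = (-10, -4, -2)ᵀ.

Sanity check: (A − (-3)·I) v_1 = (0, 0, 0)ᵀ = 0. ✓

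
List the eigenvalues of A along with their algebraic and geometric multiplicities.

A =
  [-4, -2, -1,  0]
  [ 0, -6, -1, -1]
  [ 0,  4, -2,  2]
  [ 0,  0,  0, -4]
λ = -4: alg = 4, geom = 2

Step 1 — factor the characteristic polynomial to read off the algebraic multiplicities:
  χ_A(x) = (x + 4)^4

Step 2 — compute geometric multiplicities via the rank-nullity identity g(λ) = n − rank(A − λI):
  rank(A − (-4)·I) = 2, so dim ker(A − (-4)·I) = n − 2 = 2

Summary:
  λ = -4: algebraic multiplicity = 4, geometric multiplicity = 2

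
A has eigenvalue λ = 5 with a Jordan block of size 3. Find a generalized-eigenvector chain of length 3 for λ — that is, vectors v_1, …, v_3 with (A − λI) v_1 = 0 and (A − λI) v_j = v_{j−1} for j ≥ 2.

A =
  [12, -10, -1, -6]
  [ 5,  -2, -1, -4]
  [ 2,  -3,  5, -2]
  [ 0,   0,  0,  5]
A Jordan chain for λ = 5 of length 3:
v_1 = (-3, -2, -1, 0)ᵀ
v_2 = (7, 5, 2, 0)ᵀ
v_3 = (1, 0, 0, 0)ᵀ

Let N = A − (5)·I. We want v_3 with N^3 v_3 = 0 but N^2 v_3 ≠ 0; then v_{j-1} := N · v_j for j = 3, …, 2.

Pick v_3 = (1, 0, 0, 0)ᵀ.
Then v_2 = N · v_3 = (7, 5, 2, 0)ᵀ.
Then v_1 = N · v_2 = (-3, -2, -1, 0)ᵀ.

Sanity check: (A − (5)·I) v_1 = (0, 0, 0, 0)ᵀ = 0. ✓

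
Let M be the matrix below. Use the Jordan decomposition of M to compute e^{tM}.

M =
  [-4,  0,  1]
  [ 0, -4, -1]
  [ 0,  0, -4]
e^{tM} =
  [exp(-4*t), 0, t*exp(-4*t)]
  [0, exp(-4*t), -t*exp(-4*t)]
  [0, 0, exp(-4*t)]

Strategy: write M = P · J · P⁻¹ where J is a Jordan canonical form, so e^{tM} = P · e^{tJ} · P⁻¹, and e^{tJ} can be computed block-by-block.

M has Jordan form
J =
  [-4,  1,  0]
  [ 0, -4,  0]
  [ 0,  0, -4]
(up to reordering of blocks).

Per-block formulas:
  For a 2×2 Jordan block J_2(-4): exp(t · J_2(-4)) = e^(-4t)·(I + t·N), where N is the 2×2 nilpotent shift.
  For a 1×1 block at λ = -4: exp(t · [-4]) = [e^(-4t)].

After assembling e^{tJ} and conjugating by P, we get:

e^{tM} =
  [exp(-4*t), 0, t*exp(-4*t)]
  [0, exp(-4*t), -t*exp(-4*t)]
  [0, 0, exp(-4*t)]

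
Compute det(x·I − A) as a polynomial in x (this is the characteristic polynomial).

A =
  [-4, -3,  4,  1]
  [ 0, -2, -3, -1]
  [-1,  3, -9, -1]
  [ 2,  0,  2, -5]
x^4 + 20*x^3 + 150*x^2 + 500*x + 625

Expanding det(x·I − A) (e.g. by cofactor expansion or by noting that A is similar to its Jordan form J, which has the same characteristic polynomial as A) gives
  χ_A(x) = x^4 + 20*x^3 + 150*x^2 + 500*x + 625
which factors as (x + 5)^4. The eigenvalues (with algebraic multiplicities) are λ = -5 with multiplicity 4.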